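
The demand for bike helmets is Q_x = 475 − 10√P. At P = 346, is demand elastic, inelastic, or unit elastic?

inelastic

At P = 346, Q_x = 288.9892.
dQ_x/dP = −10/(2√P) = −10/(2·18.6011).
Point elasticity E = (dQ_x/dP)·(P/Q_x) = -0.2688 × 346/288.9892 ≈ -0.322.
|E| ≈ 0.322 < 1, so demand is inelastic.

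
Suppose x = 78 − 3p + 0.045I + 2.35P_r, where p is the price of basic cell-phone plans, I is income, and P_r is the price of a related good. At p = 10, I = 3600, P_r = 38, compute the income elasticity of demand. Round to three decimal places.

0.541

Evaluating quantity at (p, I, P_r) gives x = 78 − 3(10) + 0.045(3600) + 2.35(38) = 78 − 30 + 162 + 89.3 = 299.3.
∂x/∂I = +0.045, so E_I = 0.045·(3600/299.3) ≈ 0.541.
E_I ∈ (0,1): normal good (necessity).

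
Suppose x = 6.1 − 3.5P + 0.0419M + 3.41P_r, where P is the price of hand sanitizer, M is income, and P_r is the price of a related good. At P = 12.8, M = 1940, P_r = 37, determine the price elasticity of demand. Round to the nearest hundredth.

-0.27

Evaluating quantity at (P, M, P_r) gives x = 6.1 − 3.5(12.8) + 0.0419(1940) + 3.41(37) = 6.1 − 44.8 + 81.286 + 126.17 = 168.756.
∂x/∂P = −3.5, so E_p = (−3.5)·(12.8/168.756) ≈ -0.27.
|E_p| < 1: demand is inelastic.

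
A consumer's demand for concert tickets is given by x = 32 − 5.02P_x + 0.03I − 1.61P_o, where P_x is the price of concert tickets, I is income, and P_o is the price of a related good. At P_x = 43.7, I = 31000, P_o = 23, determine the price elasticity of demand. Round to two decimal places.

-0.31

Evaluating quantity at (P_x, I, P_o) gives x = 32 − 5.02(43.7) + 0.03(31000) − 1.61(23) = 32 − 219.374 + 930 − 37.03 = 705.596.
∂x/∂P_x = −5.02, so E_p = (−5.02)·(43.7/705.596) ≈ -0.31.
|E_p| < 1: demand is inelastic.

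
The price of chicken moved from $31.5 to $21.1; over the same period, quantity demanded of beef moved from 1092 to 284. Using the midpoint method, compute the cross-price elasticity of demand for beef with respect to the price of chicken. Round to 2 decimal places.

%ΔQ_x = (284 − 1092)/[(1092+284)/2] = -808/688 ≈ -1.1744.
%ΔP_y = (21.1 − 31.5)/[(31.5+21.1)/2] ≈ -0.3954.
E_xy = -1.1744/-0.3954 ≈ 2.97.
E_xy > 0, so beef and chicken are substitutes.

2.97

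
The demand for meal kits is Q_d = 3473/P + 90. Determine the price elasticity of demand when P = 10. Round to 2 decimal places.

At P = 10, Q_d = 437.3.
dQ_d/dP = −3473/P² = −34.73.
Point elasticity E = (dQ_d/dP)·(P/Q_d) = -34.73 × 10/437.3 ≈ -0.79.
|E| < 1, so demand is inelastic at this price.

-0.79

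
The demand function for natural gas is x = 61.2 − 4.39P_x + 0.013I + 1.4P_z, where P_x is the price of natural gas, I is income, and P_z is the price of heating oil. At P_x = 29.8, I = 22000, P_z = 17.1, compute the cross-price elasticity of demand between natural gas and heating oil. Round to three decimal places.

Evaluating quantity at (P_x, I, P_z) gives x = 61.2 − 4.39(29.8) + 0.013(22000) + 1.4(17.1) = 61.2 − 130.822 + 286 + 23.94 = 240.318.
∂x/∂P_z = +1.4, so E_xy = 1.4·(17.1/240.318) ≈ 0.100.
E_xy > 0: the goods are substitutes.

0.100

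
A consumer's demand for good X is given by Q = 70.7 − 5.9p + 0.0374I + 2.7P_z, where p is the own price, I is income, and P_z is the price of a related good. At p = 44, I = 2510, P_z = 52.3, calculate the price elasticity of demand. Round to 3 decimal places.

At the given point, Q = 70.7 − 5.9(44) + 0.0374(2510) + 2.7(52.3) = 70.7 − 259.6 + 93.874 + 141.21 = 46.184.
∂Q/∂p = −5.9, so E_p = (−5.9)·(44/46.184) ≈ -5.621.
|E_p| > 1: demand is elastic.

-5.621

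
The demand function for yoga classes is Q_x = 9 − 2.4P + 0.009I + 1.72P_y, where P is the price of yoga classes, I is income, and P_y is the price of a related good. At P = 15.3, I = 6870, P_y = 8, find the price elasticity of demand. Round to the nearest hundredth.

Evaluating quantity at (P, I, P_y) gives Q_x = 9 − 2.4(15.3) + 0.009(6870) + 1.72(8) = 9 − 36.72 + 61.83 + 13.76 = 47.87.
∂Q_x/∂P = −2.4, so E_p = (−2.4)·(15.3/47.87) ≈ -0.77.
|E_p| < 1: demand is inelastic.

-0.77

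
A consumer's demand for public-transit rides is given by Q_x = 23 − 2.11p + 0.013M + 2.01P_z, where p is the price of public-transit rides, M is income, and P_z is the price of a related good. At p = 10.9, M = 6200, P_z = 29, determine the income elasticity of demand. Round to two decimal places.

0.58

Q_x = 23 − 2.11(10.9) + 0.013(6200) + 2.01(29) = 23 − 22.999 + 80.6 + 58.29 = 138.891.
∂Q_x/∂M = +0.013, so E_I = 0.013·(6200/138.891) ≈ 0.58.
E_I ∈ (0,1): normal good (necessity).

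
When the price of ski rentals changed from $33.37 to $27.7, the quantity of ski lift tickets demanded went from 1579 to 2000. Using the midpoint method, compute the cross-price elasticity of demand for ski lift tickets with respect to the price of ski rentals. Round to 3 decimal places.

%ΔQ_x = (2000 − 1579)/[(1579+2000)/2] = 421/1789.5 ≈ 0.2353.
%ΔP_y = (27.7 − 33.37)/[(33.37+27.7)/2] ≈ -0.1857.
E_xy = 0.2353/-0.1857 ≈ -1.267.
E_xy < 0, so ski lift tickets and ski rentals are complements.

-1.267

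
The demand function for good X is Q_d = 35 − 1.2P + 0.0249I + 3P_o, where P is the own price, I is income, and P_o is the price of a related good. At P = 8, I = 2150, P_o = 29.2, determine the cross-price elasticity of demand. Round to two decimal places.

0.53

First evaluate Q_d: 35 − 1.2(8) + 0.0249(2150) + 3(29.2) = 35 − 9.6 + 53.535 + 87.6 = 166.535.
∂Q_d/∂P_o = +3, so E_xy = 3·(29.2/166.535) ≈ 0.53.
E_xy > 0: the goods are substitutes.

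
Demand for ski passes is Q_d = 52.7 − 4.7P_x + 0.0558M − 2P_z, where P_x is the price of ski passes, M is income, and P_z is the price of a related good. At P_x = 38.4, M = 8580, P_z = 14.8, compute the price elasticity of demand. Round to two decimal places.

Evaluating quantity at (P_x, M, P_z) gives Q_d = 52.7 − 4.7(38.4) + 0.0558(8580) − 2(14.8) = 52.7 − 180.48 + 478.764 − 29.6 = 321.384.
∂Q_d/∂P_x = −4.7, so E_p = (−4.7)·(38.4/321.384) ≈ -0.56.
|E_p| < 1: demand is inelastic.

-0.56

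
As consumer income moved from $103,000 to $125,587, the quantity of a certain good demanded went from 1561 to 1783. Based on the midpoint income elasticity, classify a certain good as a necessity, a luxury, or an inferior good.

%ΔQ = (1783 − 1561)/[(1561+1783)/2] = 222/1672 ≈ 0.1328.
%ΔI = (125,587 − 103,000)/[(103,000+125,587)/2] = 22587/114293.5 ≈ 0.1976.
E_I = %ΔQ/%ΔI ≈ 0.672.
E_I ∈ (0,1): normal good (necessity).

necessity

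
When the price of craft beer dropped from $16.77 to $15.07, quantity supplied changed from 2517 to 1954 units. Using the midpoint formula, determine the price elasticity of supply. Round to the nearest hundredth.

%Δq = (1954 − 2517)/[(2517 + 1954)/2] = -563/2235.5 ≈ -0.2518.
%ΔP = (15.07 − 16.77)/[(16.77 + 15.07)/2] = -1.7/15.92 ≈ -0.1068.
Arc elasticity E = %Δq/%ΔP ≈ -0.2518/-0.1068 ≈ 2.36.
|E| > 1: supply is elastic over this range.

2.36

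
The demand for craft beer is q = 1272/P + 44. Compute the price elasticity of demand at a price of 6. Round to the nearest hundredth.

-0.83

At P = 6, q = 256.
dq/dP = −1272/P² = −35.3333.
Point elasticity E = (dq/dP)·(P/q) = -35.3333 × 6/256 ≈ -0.83.
|E| < 1, so demand is inelastic at this price.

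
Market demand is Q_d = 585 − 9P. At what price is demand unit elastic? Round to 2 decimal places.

For linear demand Q_d = a − bP, E = −bP/(a − bP). |E| = 1 ⇒ bP = a − bP ⇒ P = a/(2b).
P = 585/(2·9) = 32.50.

32.50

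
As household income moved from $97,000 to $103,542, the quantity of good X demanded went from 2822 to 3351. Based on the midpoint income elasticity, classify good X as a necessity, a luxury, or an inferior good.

%ΔQ = (3351 − 2822)/[(2822+3351)/2] = 529/3086.5 ≈ 0.1714.
%ΔY = (103,542 − 97,000)/[(97,000+103,542)/2] = 6542/100271 ≈ 0.0652.
E_I = %ΔQ/%ΔY ≈ 2.627.
E_I > 1: normal good (luxury).

luxury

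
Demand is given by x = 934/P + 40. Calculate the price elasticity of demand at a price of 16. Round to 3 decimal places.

-0.593

At P = 16, x = 98.375.
dx/dP = −934/P² = −3.6484.
Point elasticity E = (dx/dP)·(P/x) = -3.6484 × 16/98.375 ≈ -0.593.
|E| < 1, so demand is inelastic at this price.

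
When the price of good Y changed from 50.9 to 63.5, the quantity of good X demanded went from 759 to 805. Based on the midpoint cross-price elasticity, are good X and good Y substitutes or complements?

substitutes

%ΔQ_x = (805 − 759)/[(759+805)/2] = 46/782 ≈ 0.0588.
%ΔP_y = (63.5 − 50.9)/[(50.9+63.5)/2] ≈ 0.2203.
E_xy = 0.0588/0.2203 ≈ 0.267.
E_xy > 0, so the goods are substitutes.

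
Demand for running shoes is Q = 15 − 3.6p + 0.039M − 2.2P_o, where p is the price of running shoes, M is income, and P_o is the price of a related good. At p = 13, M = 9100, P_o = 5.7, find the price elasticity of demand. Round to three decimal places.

-0.151

First evaluate Q: 15 − 3.6(13) + 0.039(9100) − 2.2(5.7) = 15 − 46.8 + 354.9 − 12.54 = 310.56.
∂Q/∂p = −3.6, so E_p = (−3.6)·(13/310.56) ≈ -0.151.
|E_p| < 1: demand is inelastic.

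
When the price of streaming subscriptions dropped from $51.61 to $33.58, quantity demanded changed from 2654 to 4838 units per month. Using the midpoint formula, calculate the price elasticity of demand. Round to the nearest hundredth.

%ΔQ = (4838 − 2654)/[(2654 + 4838)/2] = 2184/3746 ≈ 0.5830.
%Δp = (33.58 − 51.61)/[(51.61 + 33.58)/2] = -18.03/42.595 ≈ -0.4233.
Arc elasticity E = %ΔQ/%Δp ≈ 0.5830/-0.4233 ≈ -1.38.
|E| > 1: demand is elastic over this range.

-1.38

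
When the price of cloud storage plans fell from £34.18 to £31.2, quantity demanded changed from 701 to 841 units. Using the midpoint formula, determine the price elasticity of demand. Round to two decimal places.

%Δq = (841 − 701)/[(701 + 841)/2] = 140/771 ≈ 0.1816.
%Δp = (31.2 − 34.18)/[(34.18 + 31.2)/2] = -2.98/32.69 ≈ -0.0912.
Arc elasticity E = %Δq/%Δp ≈ 0.1816/-0.0912 ≈ -1.99.
|E| > 1: demand is elastic over this range.

-1.99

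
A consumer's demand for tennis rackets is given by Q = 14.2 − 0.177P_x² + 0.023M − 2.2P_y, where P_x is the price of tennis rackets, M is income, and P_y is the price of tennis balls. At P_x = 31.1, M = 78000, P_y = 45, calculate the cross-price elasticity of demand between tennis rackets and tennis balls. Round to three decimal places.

-0.064

Q = 14.2 − 0.177(31.1)² + 0.023(78000) − 2.2(45) = 14.2 − 171.1962 + 1794 − 99 = 1538.0038.
∂Q/∂P_y = −2.2, so E_xy = -2.2·(45/1538.0038) ≈ -0.064.
E_xy < 0: the goods are complements.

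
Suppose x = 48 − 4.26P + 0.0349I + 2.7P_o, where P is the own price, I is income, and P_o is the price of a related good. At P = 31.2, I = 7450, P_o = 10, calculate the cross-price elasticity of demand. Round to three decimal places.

0.134

Substituting, x = 48 − 4.26(31.2) + 0.0349(7450) + 2.7(10) = 48 − 132.912 + 260.005 + 27 = 202.093.
∂x/∂P_o = +2.7, so E_xy = 2.7·(10/202.093) ≈ 0.134.
E_xy > 0: the goods are substitutes.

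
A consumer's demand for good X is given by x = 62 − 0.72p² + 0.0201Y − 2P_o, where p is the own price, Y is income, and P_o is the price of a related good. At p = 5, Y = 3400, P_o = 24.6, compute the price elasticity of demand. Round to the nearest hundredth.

First evaluate x: 62 − 0.72(5)² + 0.0201(3400) − 2(24.6) = 62 − 18 + 68.34 − 49.2 = 63.14.
∂x/∂p = −2·0.72·p = -7.2, so E_p = -7.2·(5/63.14) ≈ -0.57.
|E_p| < 1: demand is inelastic.

-0.57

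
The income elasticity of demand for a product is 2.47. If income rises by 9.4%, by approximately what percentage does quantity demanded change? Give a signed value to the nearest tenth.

23.2

%ΔQ ≈ E × %ΔI = (2.47) × (9.4%) ≈ 23.2%.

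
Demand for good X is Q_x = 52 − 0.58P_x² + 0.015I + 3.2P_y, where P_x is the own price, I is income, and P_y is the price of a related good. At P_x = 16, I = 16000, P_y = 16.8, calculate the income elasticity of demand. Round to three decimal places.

First evaluate Q_x: 52 − 0.58(16)² + 0.015(16000) + 3.2(16.8) = 52 − 148.48 + 240 + 53.76 = 197.28.
∂Q_x/∂I = +0.015, so E_I = 0.015·(16000/197.28) ≈ 1.217.
E_I > 1: normal good (luxury).

1.217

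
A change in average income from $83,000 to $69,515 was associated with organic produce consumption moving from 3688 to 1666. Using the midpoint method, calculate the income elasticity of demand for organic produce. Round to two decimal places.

4.27

%ΔQ = (1666 − 3688)/[(3688+1666)/2] = -2022/2677 ≈ -0.7553.
%ΔI = (69,515 − 83,000)/[(83,000+69,515)/2] = -13485/76257.5 ≈ -0.1768.
E_I = %ΔQ/%ΔI ≈ 4.27.
E_I > 1: normal good (luxury).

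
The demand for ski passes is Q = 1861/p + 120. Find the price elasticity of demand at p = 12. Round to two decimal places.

At p = 12, Q = 275.0833.
dQ/dp = −1861/p² = −12.9236.
Point elasticity E = (dQ/dp)·(p/Q) = -12.9236 × 12/275.0833 ≈ -0.56.
|E| < 1, so demand is inelastic at this price.

-0.56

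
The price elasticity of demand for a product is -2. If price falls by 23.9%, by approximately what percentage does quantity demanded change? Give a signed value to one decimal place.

47.8

%ΔQ ≈ E × %ΔP = (-2) × (-23.9%) = 47.8%.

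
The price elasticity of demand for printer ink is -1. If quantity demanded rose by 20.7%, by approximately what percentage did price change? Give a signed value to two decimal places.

%ΔQ ≈ E × %ΔP ⇒ %ΔP = %ΔQ / E = (20.7%)/(-1) = -20.70%.

-20.70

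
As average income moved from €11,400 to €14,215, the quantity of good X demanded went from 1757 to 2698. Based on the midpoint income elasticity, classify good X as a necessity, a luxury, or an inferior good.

%ΔQ = (2698 − 1757)/[(1757+2698)/2] = 941/2227.5 ≈ 0.4224.
%ΔM = (14,215 − 11,400)/[(11,400+14,215)/2] = 2815/12807.5 ≈ 0.2198.
E_I = %ΔQ/%ΔM ≈ 1.922.
E_I > 1: normal good (luxury).

luxury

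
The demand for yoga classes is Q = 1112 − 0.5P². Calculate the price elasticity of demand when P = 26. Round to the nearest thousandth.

At P = 26, Q = 774.
dQ/dP = −2·0.5·P = −26.
Point elasticity E = (dQ/dP)·(P/Q) = -26 × 26/774 ≈ -0.873.
|E| < 1, so demand is inelastic at this price.

-0.873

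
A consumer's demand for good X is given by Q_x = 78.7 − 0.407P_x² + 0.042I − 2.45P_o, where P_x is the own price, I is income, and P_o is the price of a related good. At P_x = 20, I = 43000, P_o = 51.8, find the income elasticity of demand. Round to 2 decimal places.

1.13

First evaluate Q_x: 78.7 − 0.407(20)² + 0.042(43000) − 2.45(51.8) = 78.7 − 162.8 + 1806 − 126.91 = 1594.99.
∂Q_x/∂I = +0.042, so E_I = 0.042·(43000/1594.99) ≈ 1.13.
E_I > 1: normal good (luxury).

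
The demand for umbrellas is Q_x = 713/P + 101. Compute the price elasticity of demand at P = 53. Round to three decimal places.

At P = 53, Q_x = 114.4528.
dQ_x/dP = −713/P² = −0.2538.
Point elasticity E = (dQ_x/dP)·(P/Q_x) = -0.2538 × 53/114.4528 ≈ -0.118.
|E| < 1, so demand is inelastic at this price.

-0.118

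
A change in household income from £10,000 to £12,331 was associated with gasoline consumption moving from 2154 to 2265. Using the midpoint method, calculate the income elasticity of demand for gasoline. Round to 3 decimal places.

0.241

%ΔQ = (2265 − 2154)/[(2154+2265)/2] = 111/2209.5 ≈ 0.0502.
%ΔM = (12,331 − 10,000)/[(10,000+12,331)/2] = 2331/11165.5 ≈ 0.2088.
E_I = %ΔQ/%ΔM ≈ 0.241.
E_I ∈ (0,1): normal good (necessity).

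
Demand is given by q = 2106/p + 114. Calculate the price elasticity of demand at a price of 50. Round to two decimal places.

At p = 50, q = 156.12.
dq/dp = −2106/p² = −0.8424.
Point elasticity E = (dq/dp)·(p/q) = -0.8424 × 50/156.12 ≈ -0.27.
|E| < 1, so demand is inelastic at this price.

-0.27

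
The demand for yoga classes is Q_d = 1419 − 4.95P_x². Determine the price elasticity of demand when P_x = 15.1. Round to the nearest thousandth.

At P_x = 15.1, Q_d = 290.3505.
dQ_d/dP_x = −2·4.95·P_x = −149.49.
Point elasticity E = (dQ_d/dP_x)·(P_x/Q_d) = -149.49 × 15.1/290.3505 ≈ -7.774.
|E| > 1, so demand is elastic at this price.

-7.774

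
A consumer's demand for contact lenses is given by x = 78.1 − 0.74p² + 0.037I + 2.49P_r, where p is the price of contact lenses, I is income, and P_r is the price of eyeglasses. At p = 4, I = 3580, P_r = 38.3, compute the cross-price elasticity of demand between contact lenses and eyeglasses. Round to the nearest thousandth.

0.324

First evaluate x: 78.1 − 0.74(4)² + 0.037(3580) + 2.49(38.3) = 78.1 − 11.84 + 132.46 + 95.367 = 294.087.
∂x/∂P_r = +2.49, so E_xy = 2.49·(38.3/294.087) ≈ 0.324.
E_xy > 0: the goods are substitutes.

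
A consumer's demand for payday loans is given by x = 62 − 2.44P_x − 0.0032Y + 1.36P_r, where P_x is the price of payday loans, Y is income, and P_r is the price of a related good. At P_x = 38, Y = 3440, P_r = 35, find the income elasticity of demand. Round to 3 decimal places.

Substituting, x = 62 − 2.44(38) − 0.0032(3440) + 1.36(35) = 62 − 92.72 − 11.008 + 47.6 = 5.872.
∂x/∂Y = −0.0032, so E_I = -0.0032·(3440/5.872) ≈ -1.875.
E_I < 0: inferior good.

-1.875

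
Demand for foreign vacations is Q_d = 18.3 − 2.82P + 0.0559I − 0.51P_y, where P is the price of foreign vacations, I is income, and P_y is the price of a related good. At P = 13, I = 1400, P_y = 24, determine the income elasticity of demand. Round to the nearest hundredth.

First evaluate Q_d: 18.3 − 2.82(13) + 0.0559(1400) − 0.51(24) = 18.3 − 36.66 + 78.26 − 12.24 = 47.66.
∂Q_d/∂I = +0.0559, so E_I = 0.0559·(1400/47.66) ≈ 1.64.
E_I > 1: normal good (luxury).

1.64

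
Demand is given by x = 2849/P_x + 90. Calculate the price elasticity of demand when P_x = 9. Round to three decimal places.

-0.779

At P_x = 9, x = 406.5556.
dx/dP_x = −2849/P_x² = −35.1728.
Point elasticity E = (dx/dP_x)·(P_x/x) = -35.1728 × 9/406.5556 ≈ -0.779.
|E| < 1, so demand is inelastic at this price.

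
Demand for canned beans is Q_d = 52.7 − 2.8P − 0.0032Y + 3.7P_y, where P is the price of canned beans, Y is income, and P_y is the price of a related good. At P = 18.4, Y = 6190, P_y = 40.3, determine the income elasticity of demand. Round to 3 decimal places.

-0.152

Q_d = 52.7 − 2.8(18.4) − 0.0032(6190) + 3.7(40.3) = 52.7 − 51.52 − 19.808 + 149.11 = 130.482.
∂Q_d/∂Y = −0.0032, so E_I = -0.0032·(6190/130.482) ≈ -0.152.
E_I < 0: inferior good.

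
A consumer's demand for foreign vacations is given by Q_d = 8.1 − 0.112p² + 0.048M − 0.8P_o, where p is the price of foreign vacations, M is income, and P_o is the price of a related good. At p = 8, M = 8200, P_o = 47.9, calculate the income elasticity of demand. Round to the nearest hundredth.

1.10

At the given point, Q_d = 8.1 − 0.112(8)² + 0.048(8200) − 0.8(47.9) = 8.1 − 7.168 + 393.6 − 38.32 = 356.212.
∂Q_d/∂M = +0.048, so E_I = 0.048·(8200/356.212) ≈ 1.10.
E_I > 1: normal good (luxury).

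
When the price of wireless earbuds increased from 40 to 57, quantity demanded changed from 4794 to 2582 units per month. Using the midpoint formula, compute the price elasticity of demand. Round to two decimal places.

%ΔQ = (2582 − 4794)/[(4794 + 2582)/2] = -2212/3688 ≈ -0.5998.
%ΔP = (57 − 40)/[(40 + 57)/2] = 17/48.5 ≈ 0.3505.
Arc elasticity E = %ΔQ/%ΔP ≈ -0.5998/0.3505 ≈ -1.71.
|E| > 1: demand is elastic over this range.

-1.71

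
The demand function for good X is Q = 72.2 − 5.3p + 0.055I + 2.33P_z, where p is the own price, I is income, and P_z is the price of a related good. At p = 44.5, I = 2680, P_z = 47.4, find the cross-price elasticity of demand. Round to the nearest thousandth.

1.173

At the given point, Q = 72.2 − 5.3(44.5) + 0.055(2680) + 2.33(47.4) = 72.2 − 235.85 + 147.4 + 110.442 = 94.192.
∂Q/∂P_z = +2.33, so E_xy = 2.33·(47.4/94.192) ≈ 1.173.
E_xy > 0: the goods are substitutes.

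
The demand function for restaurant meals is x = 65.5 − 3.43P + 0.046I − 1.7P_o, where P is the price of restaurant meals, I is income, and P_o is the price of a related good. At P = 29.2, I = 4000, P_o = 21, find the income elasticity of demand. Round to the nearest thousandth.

1.619

First evaluate x: 65.5 − 3.43(29.2) + 0.046(4000) − 1.7(21) = 65.5 − 100.156 + 184 − 35.7 = 113.644.
∂x/∂I = +0.046, so E_I = 0.046·(4000/113.644) ≈ 1.619.
E_I > 1: normal good (luxury).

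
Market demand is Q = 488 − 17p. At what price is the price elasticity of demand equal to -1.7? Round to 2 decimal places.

Set −bp/(a − bp) = −1.7 ⇒ bp = 1.7(a − bp) ⇒ bp(1+1.7) = 1.7·a.
p = 1.7·488/(17·2.7) ≈ 18.07.

18.07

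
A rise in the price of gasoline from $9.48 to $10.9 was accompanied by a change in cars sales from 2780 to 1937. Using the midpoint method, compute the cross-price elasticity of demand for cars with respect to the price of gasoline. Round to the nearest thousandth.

%ΔQ_x = (1937 − 2780)/[(2780+1937)/2] = -843/2358.5 ≈ -0.3574.
%ΔP_y = (10.9 − 9.48)/[(9.48+10.9)/2] ≈ 0.1394.
E_xy = -0.3574/0.1394 ≈ -2.565.
E_xy < 0, so cars and gasoline are complements.

-2.565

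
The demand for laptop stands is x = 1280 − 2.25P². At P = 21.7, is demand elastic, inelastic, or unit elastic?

elastic

At P = 21.7, x = 220.4975.
dx/dP = −2·2.25·P = −97.65.
Point elasticity E = (dx/dP)·(P/x) = -97.65 × 21.7/220.4975 ≈ -9.610.
|E| ≈ 9.610 > 1, so demand is elastic.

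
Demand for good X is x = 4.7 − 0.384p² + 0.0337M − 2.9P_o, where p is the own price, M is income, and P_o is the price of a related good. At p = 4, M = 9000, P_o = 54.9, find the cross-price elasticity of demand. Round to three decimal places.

At the given point, x = 4.7 − 0.384(4)² + 0.0337(9000) − 2.9(54.9) = 4.7 − 6.144 + 303.3 − 159.21 = 142.646.
∂x/∂P_o = −2.9, so E_xy = -2.9·(54.9/142.646) ≈ -1.116.
E_xy < 0: the goods are complements.

-1.116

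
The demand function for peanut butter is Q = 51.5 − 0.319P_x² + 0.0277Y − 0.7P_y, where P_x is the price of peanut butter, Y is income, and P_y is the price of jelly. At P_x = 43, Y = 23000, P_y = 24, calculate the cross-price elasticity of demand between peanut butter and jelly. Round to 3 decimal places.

Evaluating quantity at (P_x, Y, P_y) gives Q = 51.5 − 0.319(43)² + 0.0277(23000) − 0.7(24) = 51.5 − 589.831 + 637.1 − 16.8 = 81.969.
∂Q/∂P_y = −0.7, so E_xy = -0.7·(24/81.969) ≈ -0.205.
E_xy < 0: the goods are complements.

-0.205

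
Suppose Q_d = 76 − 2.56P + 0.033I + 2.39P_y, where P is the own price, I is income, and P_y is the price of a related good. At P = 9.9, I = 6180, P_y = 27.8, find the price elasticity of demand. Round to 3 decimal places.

Q_d = 76 − 2.56(9.9) + 0.033(6180) + 2.39(27.8) = 76 − 25.344 + 203.94 + 66.442 = 321.038.
∂Q_d/∂P = −2.56, so E_p = (−2.56)·(9.9/321.038) ≈ -0.079.
|E_p| < 1: demand is inelastic.

-0.079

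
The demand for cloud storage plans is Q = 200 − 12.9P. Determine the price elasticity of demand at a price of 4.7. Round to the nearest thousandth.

-0.435

At P = 4.7, Q = 139.37.
dQ/dP = −12.9.
Point elasticity E = (dQ/dP)·(P/Q) = -12.9 × 4.7/139.37 ≈ -0.435.
|E| < 1, so demand is inelastic at this price.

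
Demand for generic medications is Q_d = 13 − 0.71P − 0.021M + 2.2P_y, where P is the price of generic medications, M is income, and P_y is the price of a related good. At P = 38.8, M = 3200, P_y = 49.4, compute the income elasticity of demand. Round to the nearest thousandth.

-2.495

Substituting, Q_d = 13 − 0.71(38.8) − 0.021(3200) + 2.2(49.4) = 13 − 27.548 − 67.2 + 108.68 = 26.932.
∂Q_d/∂M = −0.021, so E_I = -0.021·(3200/26.932) ≈ -2.495.
E_I < 0: inferior good.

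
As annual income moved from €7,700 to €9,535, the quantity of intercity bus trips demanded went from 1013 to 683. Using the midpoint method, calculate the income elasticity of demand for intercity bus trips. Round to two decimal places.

-1.83

%ΔQ = (683 − 1013)/[(1013+683)/2] = -330/848 ≈ -0.3892.
%ΔY = (9,535 − 7,700)/[(7,700+9,535)/2] = 1835/8617.5 ≈ 0.2129.
E_I = %ΔQ/%ΔY ≈ -1.83.
E_I < 0: inferior good.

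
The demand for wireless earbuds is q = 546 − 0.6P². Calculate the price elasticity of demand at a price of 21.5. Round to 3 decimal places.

-2.065

At P = 21.5, q = 268.65.
dq/dP = −2·0.6·P = −25.8.
Point elasticity E = (dq/dP)·(P/q) = -25.8 × 21.5/268.65 ≈ -2.065.
|E| > 1, so demand is elastic at this price.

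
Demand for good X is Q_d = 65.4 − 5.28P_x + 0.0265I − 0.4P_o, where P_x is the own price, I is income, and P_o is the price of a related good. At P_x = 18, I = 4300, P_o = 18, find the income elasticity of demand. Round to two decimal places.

1.48

Evaluating quantity at (P_x, I, P_o) gives Q_d = 65.4 − 5.28(18) + 0.0265(4300) − 0.4(18) = 65.4 − 95.04 + 113.95 − 7.2 = 77.11.
∂Q_d/∂I = +0.0265, so E_I = 0.0265·(4300/77.11) ≈ 1.48.
E_I > 1: normal good (luxury).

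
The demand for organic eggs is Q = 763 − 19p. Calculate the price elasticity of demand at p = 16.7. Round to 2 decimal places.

At p = 16.7, Q = 445.7.
dQ/dp = −19.
Point elasticity E = (dQ/dp)·(p/Q) = -19 × 16.7/445.7 ≈ -0.71.
|E| < 1, so demand is inelastic at this price.

-0.71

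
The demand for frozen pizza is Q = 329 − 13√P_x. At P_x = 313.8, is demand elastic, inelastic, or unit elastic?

elastic

At P_x = 313.8, Q = 98.7128.
dQ/dP_x = −13/(2√P_x) = −13/(2·17.7144).
Point elasticity E = (dQ/dP_x)·(P_x/Q) = -0.3669 × 313.8/98.7128 ≈ -1.166.
|E| ≈ 1.166 > 1, so demand is elastic.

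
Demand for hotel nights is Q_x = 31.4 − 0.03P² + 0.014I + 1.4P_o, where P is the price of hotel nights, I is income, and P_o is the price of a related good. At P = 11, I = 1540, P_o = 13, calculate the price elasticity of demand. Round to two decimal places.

First evaluate Q_x: 31.4 − 0.03(11)² + 0.014(1540) + 1.4(13) = 31.4 − 3.63 + 21.56 + 18.2 = 67.53.
∂Q_x/∂P = −2·0.03·P = -0.66, so E_p = -0.66·(11/67.53) ≈ -0.11.
|E_p| < 1: demand is inelastic.

-0.11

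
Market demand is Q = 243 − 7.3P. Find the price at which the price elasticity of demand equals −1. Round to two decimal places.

16.64

For linear demand Q = a − bP, E = −bP/(a − bP). |E| = 1 ⇒ bP = a − bP ⇒ P = a/(2b).
P = 243/(2·7.3) ≈ 16.64.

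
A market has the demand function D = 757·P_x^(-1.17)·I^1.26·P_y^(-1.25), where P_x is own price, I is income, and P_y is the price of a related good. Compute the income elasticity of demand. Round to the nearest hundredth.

For a Cobb–Douglas (constant-elasticity) form D = A·I^α·…, the elasticity with respect to I equals the exponent α at every point.
Here the exponent on I is 1.26, so the income elasticity of demand is 1.26.

1.26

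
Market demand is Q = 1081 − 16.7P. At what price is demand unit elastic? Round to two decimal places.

For linear demand Q = a − bP, E = −bP/(a − bP). |E| = 1 ⇒ bP = a − bP ⇒ P = a/(2b).
P = 1081/(2·16.7) ≈ 32.37.

32.37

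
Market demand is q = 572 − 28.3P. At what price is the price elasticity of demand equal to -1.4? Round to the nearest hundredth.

11.79

Set −bP/(a − bP) = −1.4 ⇒ bP = 1.4(a − bP) ⇒ bP(1+1.4) = 1.4·a.
P = 1.4·572/(28.3·2.4) ≈ 11.79.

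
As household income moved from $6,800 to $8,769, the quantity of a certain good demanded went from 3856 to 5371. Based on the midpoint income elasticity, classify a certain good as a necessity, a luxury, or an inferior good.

%ΔQ = (5371 − 3856)/[(3856+5371)/2] = 1515/4613.5 ≈ 0.3284.
%ΔM = (8,769 − 6,800)/[(6,800+8,769)/2] = 1969/7784.5 ≈ 0.2529.
E_I = %ΔQ/%ΔM ≈ 1.298.
E_I > 1: normal good (luxury).

luxury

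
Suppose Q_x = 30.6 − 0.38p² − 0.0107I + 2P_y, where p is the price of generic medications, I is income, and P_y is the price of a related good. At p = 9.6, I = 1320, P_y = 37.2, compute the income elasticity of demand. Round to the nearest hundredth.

Q_x = 30.6 − 0.38(9.6)² − 0.0107(1320) + 2(37.2) = 30.6 − 35.0208 − 14.124 + 74.4 = 55.8552.
∂Q_x/∂I = −0.0107, so E_I = -0.0107·(1320/55.8552) ≈ -0.25.
E_I < 0: inferior good.

-0.25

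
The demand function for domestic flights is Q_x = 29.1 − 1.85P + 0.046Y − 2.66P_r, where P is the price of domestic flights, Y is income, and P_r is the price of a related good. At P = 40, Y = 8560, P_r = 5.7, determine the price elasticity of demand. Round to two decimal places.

-0.22

Substituting, Q_x = 29.1 − 1.85(40) + 0.046(8560) − 2.66(5.7) = 29.1 − 74 + 393.76 − 15.162 = 333.698.
∂Q_x/∂P = −1.85, so E_p = (−1.85)·(40/333.698) ≈ -0.22.
|E_p| < 1: demand is inelastic.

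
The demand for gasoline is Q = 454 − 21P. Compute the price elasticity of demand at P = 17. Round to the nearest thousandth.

At P = 17, Q = 97.
dQ/dP = −21.
Point elasticity E = (dQ/dP)·(P/Q) = -21 × 17/97 ≈ -3.680.
|E| > 1, so demand is elastic at this price.

-3.680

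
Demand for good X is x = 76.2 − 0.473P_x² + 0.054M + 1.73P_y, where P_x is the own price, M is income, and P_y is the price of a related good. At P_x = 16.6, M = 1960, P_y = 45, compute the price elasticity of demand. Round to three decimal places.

First evaluate x: 76.2 − 0.473(16.6)² + 0.054(1960) + 1.73(45) = 76.2 − 130.3399 + 105.84 + 77.85 = 129.5501.
∂x/∂P_x = −2·0.473·P_x = -15.7036, so E_p = -15.7036·(16.6/129.5501) ≈ -2.012.
|E_p| > 1: demand is elastic.

-2.012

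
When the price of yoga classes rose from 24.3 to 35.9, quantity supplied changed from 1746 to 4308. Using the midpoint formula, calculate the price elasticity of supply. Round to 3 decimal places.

2.196

%ΔQ = (4308 − 1746)/[(1746 + 4308)/2] = 2562/3027 ≈ 0.8464.
%Δp = (35.9 − 24.3)/[(24.3 + 35.9)/2] = 11.6/30.1 ≈ 0.3854.
Arc elasticity E = %ΔQ/%Δp ≈ 0.8464/0.3854 ≈ 2.196.
|E| > 1: supply is elastic over this range.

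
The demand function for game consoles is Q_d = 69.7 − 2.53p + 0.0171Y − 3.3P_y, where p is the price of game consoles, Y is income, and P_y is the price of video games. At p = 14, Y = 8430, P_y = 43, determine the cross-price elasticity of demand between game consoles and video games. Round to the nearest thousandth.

First evaluate Q_d: 69.7 − 2.53(14) + 0.0171(8430) − 3.3(43) = 69.7 − 35.42 + 144.153 − 141.9 = 36.533.
∂Q_d/∂P_y = −3.3, so E_xy = -3.3·(43/36.533) ≈ -3.884.
E_xy < 0: the goods are complements.

-3.884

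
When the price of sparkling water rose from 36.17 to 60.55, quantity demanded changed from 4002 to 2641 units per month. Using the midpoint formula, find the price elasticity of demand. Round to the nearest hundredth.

%Δq = (2641 − 4002)/[(4002 + 2641)/2] = -1361/3321.5 ≈ -0.4098.
%Δp = (60.55 − 36.17)/[(36.17 + 60.55)/2] = 24.38/48.36 ≈ 0.5041.
Arc elasticity E = %Δq/%Δp ≈ -0.4098/0.5041 ≈ -0.81.
|E| < 1: demand is inelastic over this range.

-0.81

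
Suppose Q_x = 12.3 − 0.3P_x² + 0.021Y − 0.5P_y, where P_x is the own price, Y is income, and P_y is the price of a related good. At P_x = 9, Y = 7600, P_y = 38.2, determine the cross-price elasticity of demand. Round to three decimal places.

Evaluating quantity at (P_x, Y, P_y) gives Q_x = 12.3 − 0.3(9)² + 0.021(7600) − 0.5(38.2) = 12.3 − 24.3 + 159.6 − 19.1 = 128.5.
∂Q_x/∂P_y = −0.5, so E_xy = -0.5·(38.2/128.5) ≈ -0.149.
E_xy < 0: the goods are complements.

-0.149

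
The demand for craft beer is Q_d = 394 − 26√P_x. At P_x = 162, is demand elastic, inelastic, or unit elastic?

At P_x = 162, Q_d = 63.074.
dQ_d/dP_x = −26/(2√P_x) = −26/(2·12.7279).
Point elasticity E = (dQ_d/dP_x)·(P_x/Q_d) = -1.0214 × 162/63.074 ≈ -2.623.
|E| ≈ 2.623 > 1, so demand is elastic.

elastic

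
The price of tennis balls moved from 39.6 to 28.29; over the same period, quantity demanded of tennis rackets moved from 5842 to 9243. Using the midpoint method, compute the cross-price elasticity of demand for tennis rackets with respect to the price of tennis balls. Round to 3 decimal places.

-1.353

%ΔQ_x = (9243 − 5842)/[(5842+9243)/2] = 3401/7542.5 ≈ 0.4509.
%ΔP_y = (28.29 − 39.6)/[(39.6+28.29)/2] ≈ -0.3332.
E_xy = 0.4509/-0.3332 ≈ -1.353.
E_xy < 0, so tennis rackets and tennis balls are complements.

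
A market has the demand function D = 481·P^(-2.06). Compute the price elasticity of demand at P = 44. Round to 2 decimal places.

For a Cobb–Douglas (constant-elasticity) form D = A·P^α·…, the elasticity with respect to P equals the exponent α at every point.
Here the exponent on P is -2.06, so the price elasticity of demand is -2.06.

-2.06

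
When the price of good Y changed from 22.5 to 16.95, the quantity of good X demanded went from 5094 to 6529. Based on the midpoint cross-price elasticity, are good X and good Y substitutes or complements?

complements

%ΔQ_x = (6529 − 5094)/[(5094+6529)/2] = 1435/5811.5 ≈ 0.2469.
%ΔP_y = (16.95 − 22.5)/[(22.5+16.95)/2] ≈ -0.2814.
E_xy = 0.2469/-0.2814 ≈ -0.878.
E_xy < 0, so the goods are complements.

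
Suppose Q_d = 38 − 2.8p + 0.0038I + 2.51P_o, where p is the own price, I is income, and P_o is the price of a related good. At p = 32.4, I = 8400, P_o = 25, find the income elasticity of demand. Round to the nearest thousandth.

Evaluating quantity at (p, I, P_o) gives Q_d = 38 − 2.8(32.4) + 0.0038(8400) + 2.51(25) = 38 − 90.72 + 31.92 + 62.75 = 41.95.
∂Q_d/∂I = +0.0038, so E_I = 0.0038·(8400/41.95) ≈ 0.761.
E_I ∈ (0,1): normal good (necessity).

0.761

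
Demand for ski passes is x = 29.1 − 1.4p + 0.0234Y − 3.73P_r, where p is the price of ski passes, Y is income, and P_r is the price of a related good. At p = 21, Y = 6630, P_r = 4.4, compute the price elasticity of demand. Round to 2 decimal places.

First evaluate x: 29.1 − 1.4(21) + 0.0234(6630) − 3.73(4.4) = 29.1 − 29.4 + 155.142 − 16.412 = 138.43.
∂x/∂p = −1.4, so E_p = (−1.4)·(21/138.43) ≈ -0.21.
|E_p| < 1: demand is inelastic.

-0.21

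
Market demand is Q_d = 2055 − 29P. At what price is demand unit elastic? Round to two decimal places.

For linear demand Q_d = a − bP, E = −bP/(a − bP). |E| = 1 ⇒ bP = a − bP ⇒ P = a/(2b).
P = 2055/(2·29) ≈ 35.43.

35.43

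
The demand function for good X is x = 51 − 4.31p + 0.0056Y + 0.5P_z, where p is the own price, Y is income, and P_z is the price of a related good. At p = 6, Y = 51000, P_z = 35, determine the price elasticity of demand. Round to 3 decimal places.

First evaluate x: 51 − 4.31(6) + 0.0056(51000) + 0.5(35) = 51 − 25.86 + 285.6 + 17.5 = 328.24.
∂x/∂p = −4.31, so E_p = (−4.31)·(6/328.24) ≈ -0.079.
|E_p| < 1: demand is inelastic.

-0.079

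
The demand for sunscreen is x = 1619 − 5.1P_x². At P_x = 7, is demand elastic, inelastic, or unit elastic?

inelastic

At P_x = 7, x = 1369.1.
dx/dP_x = −2·5.1·P_x = −71.4.
Point elasticity E = (dx/dP_x)·(P_x/x) = -71.4 × 7/1369.1 ≈ -0.365.
|E| ≈ 0.365 < 1, so demand is inelastic.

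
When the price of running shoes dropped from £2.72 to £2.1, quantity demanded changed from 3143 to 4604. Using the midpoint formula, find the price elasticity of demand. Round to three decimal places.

%ΔQ = (4604 − 3143)/[(3143 + 4604)/2] = 1461/3873.5 ≈ 0.3772.
%ΔP = (2.1 − 2.72)/[(2.72 + 2.1)/2] = -0.62/2.41 ≈ -0.2573.
Arc elasticity E = %ΔQ/%ΔP ≈ 0.3772/-0.2573 ≈ -1.466.
|E| > 1: demand is elastic over this range.

-1.466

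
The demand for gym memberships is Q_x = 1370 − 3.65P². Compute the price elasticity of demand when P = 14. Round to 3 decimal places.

At P = 14, Q_x = 654.6.
dQ_x/dP = −2·3.65·P = −102.2.
Point elasticity E = (dQ_x/dP)·(P/Q_x) = -102.2 × 14/654.6 ≈ -2.186.
|E| > 1, so demand is elastic at this price.

-2.186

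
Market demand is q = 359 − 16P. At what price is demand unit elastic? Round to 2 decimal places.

11.22

For linear demand q = a − bP, E = −bP/(a − bP). |E| = 1 ⇒ bP = a − bP ⇒ P = a/(2b).
P = 359/(2·16) ≈ 11.22.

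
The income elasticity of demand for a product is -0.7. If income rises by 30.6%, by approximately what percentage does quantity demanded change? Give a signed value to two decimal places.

-21.42

%ΔQ ≈ E × %ΔI = (-0.7) × (30.6%) = -21.42%.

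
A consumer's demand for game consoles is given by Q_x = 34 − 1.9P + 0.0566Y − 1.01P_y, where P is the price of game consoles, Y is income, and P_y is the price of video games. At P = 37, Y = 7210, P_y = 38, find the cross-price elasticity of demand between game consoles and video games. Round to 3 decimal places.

At the given point, Q_x = 34 − 1.9(37) + 0.0566(7210) − 1.01(38) = 34 − 70.3 + 408.086 − 38.38 = 333.406.
∂Q_x/∂P_y = −1.01, so E_xy = -1.01·(38/333.406) ≈ -0.115.
E_xy < 0: the goods are complements.

-0.115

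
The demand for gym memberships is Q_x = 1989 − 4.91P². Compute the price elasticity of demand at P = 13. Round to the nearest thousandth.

At P = 13, Q_x = 1159.21.
dQ_x/dP = −2·4.91·P = −127.66.
Point elasticity E = (dQ_x/dP)·(P/Q_x) = -127.66 × 13/1159.21 ≈ -1.432.
|E| > 1, so demand is elastic at this price.

-1.432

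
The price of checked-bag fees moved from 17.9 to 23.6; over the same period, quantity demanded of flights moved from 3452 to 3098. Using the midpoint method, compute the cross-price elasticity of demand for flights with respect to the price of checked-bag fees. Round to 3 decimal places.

-0.393

%ΔQ_x = (3098 − 3452)/[(3452+3098)/2] = -354/3275 ≈ -0.1081.
%ΔP_y = (23.6 − 17.9)/[(17.9+23.6)/2] ≈ 0.2747.
E_xy = -0.1081/0.2747 ≈ -0.393.
E_xy < 0, so flights and checked-bag fees are complements.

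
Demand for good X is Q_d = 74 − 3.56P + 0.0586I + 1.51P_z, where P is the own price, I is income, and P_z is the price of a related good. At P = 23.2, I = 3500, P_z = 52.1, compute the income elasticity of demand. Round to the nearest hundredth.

Substituting, Q_d = 74 − 3.56(23.2) + 0.0586(3500) + 1.51(52.1) = 74 − 82.592 + 205.1 + 78.671 = 275.179.
∂Q_d/∂I = +0.0586, so E_I = 0.0586·(3500/275.179) ≈ 0.75.
E_I ∈ (0,1): normal good (necessity).

0.75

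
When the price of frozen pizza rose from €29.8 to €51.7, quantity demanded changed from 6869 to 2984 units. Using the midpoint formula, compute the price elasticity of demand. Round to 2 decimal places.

%ΔQ = (2984 − 6869)/[(6869 + 2984)/2] = -3885/4926.5 ≈ -0.7886.
%Δp = (51.7 − 29.8)/[(29.8 + 51.7)/2] = 21.9/40.75 ≈ 0.5374.
Arc elasticity E = %ΔQ/%Δp ≈ -0.7886/0.5374 ≈ -1.47.
|E| > 1: demand is elastic over this range.

-1.47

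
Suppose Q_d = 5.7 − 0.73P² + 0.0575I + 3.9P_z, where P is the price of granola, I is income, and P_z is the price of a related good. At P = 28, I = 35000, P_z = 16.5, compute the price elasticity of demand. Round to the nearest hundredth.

-0.76

Q_d = 5.7 − 0.73(28)² + 0.0575(35000) + 3.9(16.5) = 5.7 − 572.32 + 2012.5 + 64.35 = 1510.23.
∂Q_d/∂P = −2·0.73·P = -40.88, so E_p = -40.88·(28/1510.23) ≈ -0.76.
|E_p| < 1: demand is inelastic.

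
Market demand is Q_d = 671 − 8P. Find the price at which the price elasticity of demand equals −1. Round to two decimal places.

For linear demand Q_d = a − bP, E = −bP/(a − bP). |E| = 1 ⇒ bP = a − bP ⇒ P = a/(2b).
P = 671/(2·8) ≈ 41.94.

41.94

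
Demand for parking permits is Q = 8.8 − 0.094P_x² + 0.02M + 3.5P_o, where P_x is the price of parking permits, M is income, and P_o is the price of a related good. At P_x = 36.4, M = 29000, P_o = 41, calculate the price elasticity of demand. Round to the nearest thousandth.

At the given point, Q = 8.8 − 0.094(36.4)² + 0.02(29000) + 3.5(41) = 8.8 − 124.5462 + 580 + 143.5 = 607.7538.
∂Q/∂P_x = −2·0.094·P_x = -6.8432, so E_p = -6.8432·(36.4/607.7538) ≈ -0.410.
|E_p| < 1: demand is inelastic.

-0.410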